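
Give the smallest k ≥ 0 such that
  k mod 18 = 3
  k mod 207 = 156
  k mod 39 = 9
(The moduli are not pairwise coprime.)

3675

gcd(18, 207) = 9 and 9 | (156 − 3), so the pair is consistent; merging gives k ≡ 363 (mod 414), where 414 = lcm(18, 207).
gcd(414, 39) = 3 and 3 | (9 − 363), so the pair is consistent; merging gives k ≡ 3675 (mod 5382), where 5382 = lcm(414, 39).
The solution is unique modulo lcm(18, 207, 39) = 5382.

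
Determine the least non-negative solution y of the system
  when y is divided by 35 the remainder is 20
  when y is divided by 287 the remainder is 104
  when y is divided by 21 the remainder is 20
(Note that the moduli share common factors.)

965

Combine the congruences pairwise.
gcd(35, 287) = 7 and 7 | (104 − 20), so the pair is consistent; merging gives y ≡ 965 (mod 1435), where 1435 = lcm(35, 287).
gcd(1435, 21) = 7 and 7 | (20 − 965), so the pair is consistent; merging gives y ≡ 965 (mod 4305), where 4305 = lcm(1435, 21).
The solution is unique modulo lcm(35, 287, 21) = 4305.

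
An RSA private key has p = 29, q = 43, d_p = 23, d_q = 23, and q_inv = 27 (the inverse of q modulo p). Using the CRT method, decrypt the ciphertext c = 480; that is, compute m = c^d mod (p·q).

m₁ = c^(d_p) mod p: c ≡ 16 (mod 29), and 16^23 mod 29 = 24.
m₂ = c^(d_q) mod q: c ≡ 7 (mod 43), and 7^23 mod 43 = 37.
h = q_inv·(m₁ − m₂) mod p = 27·(24 − 37) mod 29 = 26.
m = m₂ + h·q = 37 + 26·43 = 1155.

1155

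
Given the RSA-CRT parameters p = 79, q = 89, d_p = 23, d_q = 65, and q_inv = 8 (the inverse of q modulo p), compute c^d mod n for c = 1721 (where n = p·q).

m₁ = c^(d_p) mod p: c ≡ 62 (mod 79), and 62^23 mod 79 = 21.
m₂ = c^(d_q) mod q: c ≡ 30 (mod 89), and 30^65 mod 89 = 13.
h = q_inv·(m₁ − m₂) mod p = 8·(21 − 13) mod 79 = 64.
m = m₂ + h·q = 13 + 64·89 = 5709.

5709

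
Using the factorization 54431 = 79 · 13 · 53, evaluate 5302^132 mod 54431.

Mod 79: 5302 ≡ 9; by Fermat, exponent reduces to 132 mod 78 = 54; 9^54 ≡ 46 (mod 79).
Mod 13: 5302 ≡ 11; since 12 | 132, by Fermat 11^132 ≡ 1 (mod 13).
Mod 53: 5302 ≡ 2; by Fermat, exponent reduces to 132 mod 52 = 28; 2^28 ≡ 49 (mod 53).
Combine by CRT: x ≡ 46 (mod 79), x ≡ 1 (mod 13), x ≡ 49 (mod 53) ⇒ x ≡ 54003 (mod 54431).

54003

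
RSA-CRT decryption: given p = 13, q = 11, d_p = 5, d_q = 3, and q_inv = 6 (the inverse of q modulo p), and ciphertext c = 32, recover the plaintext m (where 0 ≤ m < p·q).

54

m₁ = c^(d_p) mod p: c ≡ 6 (mod 13), and 6^5 mod 13 = 2.
m₂ = c^(d_q) mod q: c ≡ 10 (mod 11), and 10^3 mod 11 = 10.
h = q_inv·(m₁ − m₂) mod p = 6·(2 − 10) mod 13 = 4.
m = m₂ + h·q = 10 + 4·11 = 54.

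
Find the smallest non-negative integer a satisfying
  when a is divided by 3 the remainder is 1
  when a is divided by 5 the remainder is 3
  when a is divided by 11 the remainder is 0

From a ≡ 1 (mod 3) write a = 1 + 3t. Substituting into a ≡ 3 (mod 5) gives 3t ≡ 2 (mod 5), and since 3⁻¹ ≡ 2 (mod 5), t ≡ 4. Hence a ≡ 1 + 3·4 = 13 (mod 15).
From a ≡ 13 (mod 15) write a = 13 + 15t. Substituting into a ≡ 0 (mod 11) gives 15t ≡ 9 (mod 11), and since 4⁻¹ ≡ 3 (mod 11), t ≡ 5. Hence a ≡ 13 + 15·5 = 88 (mod 165).

88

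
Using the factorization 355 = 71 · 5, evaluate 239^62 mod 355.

Mod 71: 239 ≡ 26; 26^62 ≡ 30 (mod 71).
Mod 5: 239 ≡ 4; by Fermat, exponent reduces to 62 mod 4 = 2; 4^2 ≡ 1 (mod 5).
Combine by CRT: x ≡ 30 (mod 71), x ≡ 1 (mod 5) ⇒ x ≡ 101 (mod 355).

101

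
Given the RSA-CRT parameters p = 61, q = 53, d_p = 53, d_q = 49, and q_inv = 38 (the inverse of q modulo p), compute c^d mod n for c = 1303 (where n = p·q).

m₁ = c^(d_p) mod p: c ≡ 22 (mod 61), and 22^53 mod 61 = 12.
m₂ = c^(d_q) mod q: c ≡ 31 (mod 53), and 31^49 mod 53 = 32.
h = q_inv·(m₁ − m₂) mod p = 38·(12 − 32) mod 61 = 33.
m = m₂ + h·q = 32 + 33·53 = 1781.

1781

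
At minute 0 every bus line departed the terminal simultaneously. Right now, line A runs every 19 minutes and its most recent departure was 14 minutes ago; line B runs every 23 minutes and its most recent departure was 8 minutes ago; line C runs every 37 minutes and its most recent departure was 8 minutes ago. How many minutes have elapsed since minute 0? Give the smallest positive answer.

6816

The moduli are pairwise coprime; N = 19·23·37 = 16169.
N/19 = 851; 851 ≡ 15 (mod 19); 15·14 ≡ 1, so inverse 14.
N/23 = 703; 703 ≡ 13 (mod 23); 13·16 ≡ 1, so inverse 16.
N/37 = 437; 437 ≡ 30 (mod 37); 30·21 ≡ 1, so inverse 21.
t ≡ 14·851·14 + 8·703·16 + 8·437·21 = 330196.
330196 mod 16169 = 6816.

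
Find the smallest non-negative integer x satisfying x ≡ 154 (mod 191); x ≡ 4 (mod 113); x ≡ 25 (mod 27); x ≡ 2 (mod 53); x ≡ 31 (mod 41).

The moduli are pairwise coprime; N = 191·113·27·53·41 = 1266296193.
N/191 = 6629823; 6629823 ≡ 22 (mod 191); 22·165 ≡ 1, so inverse 165.
N/113 = 11206161; 11206161 ≡ 64 (mod 113); 64·83 ≡ 1, so inverse 83.
N/27 = 46899859; 46899859 ≡ 22 (mod 27); 22·16 ≡ 1, so inverse 16.
N/53 = 23892381; 23892381 ≡ 34 (mod 53); 34·39 ≡ 1, so inverse 39.
N/41 = 30885273; 30885273 ≡ 14 (mod 41); 14·3 ≡ 1, so inverse 3.
x ≡ 154·6629823·165 + 4·11206161·83 + 25·46899859·16 + 2·23892381·39 + 31·30885273·3 = 195680127589.
195680127589 mod 1266296193 = 670513867.

670513867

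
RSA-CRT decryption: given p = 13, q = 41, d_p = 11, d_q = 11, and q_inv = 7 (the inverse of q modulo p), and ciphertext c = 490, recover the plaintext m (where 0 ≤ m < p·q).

m₁ = c^(d_p) mod p: c ≡ 9 (mod 13), and 9^11 mod 13 = 3.
m₂ = c^(d_q) mod q: c ≡ 39 (mod 41), and 39^11 mod 41 = 2.
h = q_inv·(m₁ − m₂) mod p = 7·(3 − 2) mod 13 = 7.
m = m₂ + h·q = 2 + 7·41 = 289.

289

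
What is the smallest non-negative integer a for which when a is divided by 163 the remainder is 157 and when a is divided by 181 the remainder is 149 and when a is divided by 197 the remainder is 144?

From a ≡ 157 (mod 163) write a = 157 + 163t. Substituting into a ≡ 149 (mod 181) gives 163t ≡ 173 (mod 181), and since 163⁻¹ ≡ 10 (mod 181), t ≡ 101. Hence a ≡ 157 + 163·101 = 16620 (mod 29503).
From a ≡ 16620 (mod 29503) write a = 16620 + 29503t. Substituting into a ≡ 144 (mod 197) gives 29503t ≡ 72 (mod 197), and since 150⁻¹ ≡ 88 (mod 197), t ≡ 32. Hence a ≡ 16620 + 29503·32 = 960716 (mod 5812091).

960716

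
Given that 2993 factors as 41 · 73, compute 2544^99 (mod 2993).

1251

Mod 41: 2544 ≡ 2; by Fermat, exponent reduces to 99 mod 40 = 19; 2^19 ≡ 21 (mod 41).
Mod 73: 2544 ≡ 62; by Fermat, exponent reduces to 99 mod 72 = 27; 62^27 ≡ 10 (mod 73).
Combine by CRT: x ≡ 21 (mod 41), x ≡ 10 (mod 73) ⇒ x ≡ 1251 (mod 2993).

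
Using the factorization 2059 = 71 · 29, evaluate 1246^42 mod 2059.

Mod 71: 1246 ≡ 39; 39^42 ≡ 1 (mod 71).
Mod 29: 1246 ≡ 28; by Fermat, exponent reduces to 42 mod 28 = 14; 28^14 ≡ 1 (mod 29).
Combine by CRT: x ≡ 1 (mod 71), x ≡ 1 (mod 29) ⇒ x ≡ 1 (mod 2059).

1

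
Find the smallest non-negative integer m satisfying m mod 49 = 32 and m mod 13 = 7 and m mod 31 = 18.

9783

From m ≡ 32 (mod 49) write m = 32 + 49t. Substituting into m ≡ 7 (mod 13) gives 49t ≡ 1 (mod 13), and since 10⁻¹ ≡ 4 (mod 13), t ≡ 4. Hence m ≡ 32 + 49·4 = 228 (mod 637).
From m ≡ 228 (mod 637) write m = 228 + 637t. Substituting into m ≡ 18 (mod 31) gives 637t ≡ 7 (mod 31), and since 17⁻¹ ≡ 11 (mod 31), t ≡ 15. Hence m ≡ 228 + 637·15 = 9783 (mod 19747).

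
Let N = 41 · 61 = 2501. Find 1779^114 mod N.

Mod 41: 1779 ≡ 16; by Fermat, exponent reduces to 114 mod 40 = 34; 16^34 ≡ 18 (mod 41).
Mod 61: 1779 ≡ 10; by Fermat, exponent reduces to 114 mod 60 = 54; 10^54 ≡ 52 (mod 61).
Combine by CRT: x ≡ 18 (mod 41), x ≡ 52 (mod 61) ⇒ x ≡ 1699 (mod 2501).

1699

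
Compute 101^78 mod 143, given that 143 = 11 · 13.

14

Mod 11: 101 ≡ 2; by Fermat, exponent reduces to 78 mod 10 = 8; 2^8 ≡ 3 (mod 11).
Mod 13: 101 ≡ 10; by Fermat, exponent reduces to 78 mod 12 = 6; 10^6 ≡ 1 (mod 13).
Combine by CRT: x ≡ 3 (mod 11), x ≡ 1 (mod 13) ⇒ x ≡ 14 (mod 143).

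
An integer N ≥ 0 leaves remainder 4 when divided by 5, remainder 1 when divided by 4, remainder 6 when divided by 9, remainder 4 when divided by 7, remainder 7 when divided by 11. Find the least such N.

249

From N ≡ 4 (mod 5) write N = 4 + 5t. Substituting into N ≡ 1 (mod 4) gives 5t ≡ 1 (mod 4), and since 1⁻¹ ≡ 1 (mod 4), t ≡ 1. Hence N ≡ 4 + 5·1 = 9 (mod 20).
From N ≡ 9 (mod 20) write N = 9 + 20t. Substituting into N ≡ 6 (mod 9) gives 20t ≡ 6 (mod 9), and since 2⁻¹ ≡ 5 (mod 9), t ≡ 3. Hence N ≡ 9 + 20·3 = 69 (mod 180).
From N ≡ 69 (mod 180) write N = 69 + 180t. Substituting into N ≡ 4 (mod 7) gives 180t ≡ 5 (mod 7), and since 5⁻¹ ≡ 3 (mod 7), t ≡ 1. Hence N ≡ 69 + 180·1 = 249 (mod 1260).
From N ≡ 249 (mod 1260) write N = 249 + 1260t. Substituting into N ≡ 7 (mod 11) gives 1260t ≡ 0 (mod 11), and since 6⁻¹ ≡ 2 (mod 11), t ≡ 0. Hence N ≡ 249 + 1260·0 = 249 (mod 13860).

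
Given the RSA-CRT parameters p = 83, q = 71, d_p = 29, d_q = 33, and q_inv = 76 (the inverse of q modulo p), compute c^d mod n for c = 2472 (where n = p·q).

1115

m₁ = c^(d_p) mod p: c ≡ 65 (mod 83), and 65^29 mod 83 = 36.
m₂ = c^(d_q) mod q: c ≡ 58 (mod 71), and 58^33 mod 71 = 50.
h = q_inv·(m₁ − m₂) mod p = 76·(36 − 50) mod 83 = 15.
m = m₂ + h·q = 50 + 15·71 = 1115.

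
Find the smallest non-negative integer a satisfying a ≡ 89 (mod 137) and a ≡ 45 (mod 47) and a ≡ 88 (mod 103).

381497

The moduli are pairwise coprime; N = 137·47·103 = 663217.
N/137 = 4841; 4841 ≡ 46 (mod 137); 46·3 ≡ 1, so inverse 3.
N/47 = 14111; 14111 ≡ 11 (mod 47); 11·30 ≡ 1, so inverse 30.
N/103 = 6439; 6439 ≡ 53 (mod 103); 53·35 ≡ 1, so inverse 35.
a ≡ 89·4841·3 + 45·14111·30 + 88·6439·35 = 40174517.
40174517 mod 663217 = 381497.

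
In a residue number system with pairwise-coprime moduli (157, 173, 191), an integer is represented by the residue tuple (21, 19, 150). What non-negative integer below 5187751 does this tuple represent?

The moduli are pairwise coprime; N = 157·173·191 = 5187751.
N/157 = 33043; 33043 ≡ 73 (mod 157); 73·114 ≡ 1, so inverse 114.
N/173 = 29987; 29987 ≡ 58 (mod 173); 58·3 ≡ 1, so inverse 3.
N/191 = 27161; 27161 ≡ 39 (mod 191); 39·49 ≡ 1, so inverse 49.
x ≡ 21·33043·114 + 19·29987·3 + 150·27161·49 = 280447551.
280447551 mod 5187751 = 308997.

308997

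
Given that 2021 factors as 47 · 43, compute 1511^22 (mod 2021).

1296

Mod 47: 1511 ≡ 7; 7^22 ≡ 27 (mod 47).
Mod 43: 1511 ≡ 6; 6^22 ≡ 6 (mod 43).
Combine by CRT: x ≡ 27 (mod 47), x ≡ 6 (mod 43) ⇒ x ≡ 1296 (mod 2021).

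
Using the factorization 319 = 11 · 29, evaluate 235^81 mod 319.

Mod 11: 235 ≡ 4; by Fermat, exponent reduces to 81 mod 10 = 1; 4^1 ≡ 4 (mod 11).
Mod 29: 235 ≡ 3; by Fermat, exponent reduces to 81 mod 28 = 25; 3^25 ≡ 14 (mod 29).
Combine by CRT: x ≡ 4 (mod 11), x ≡ 14 (mod 29) ⇒ x ≡ 246 (mod 319).

246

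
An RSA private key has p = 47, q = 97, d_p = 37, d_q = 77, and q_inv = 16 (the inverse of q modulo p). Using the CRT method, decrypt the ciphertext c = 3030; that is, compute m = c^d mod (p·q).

1151

m₁ = c^(d_p) mod p: c ≡ 22 (mod 47), and 22^37 mod 47 = 23.
m₂ = c^(d_q) mod q: c ≡ 23 (mod 97), and 23^77 mod 97 = 84.
h = q_inv·(m₁ − m₂) mod p = 16·(23 − 84) mod 47 = 11.
m = m₂ + h·q = 84 + 11·97 = 1151.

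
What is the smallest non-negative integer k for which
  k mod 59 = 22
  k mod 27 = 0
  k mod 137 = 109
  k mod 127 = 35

15104907

The moduli are pairwise coprime; N = 59·27·137·127 = 27716607.
N/59 = 469773; 469773 ≡ 15 (mod 59); 15·4 ≡ 1, so inverse 4.
N/27 = 1026541; 1026541 ≡ 1 (mod 27), inverse 1.
N/137 = 202311; 202311 ≡ 99 (mod 137); 99·18 ≡ 1, so inverse 18.
N/127 = 218241; 218241 ≡ 55 (mod 127); 55·97 ≡ 1, so inverse 97.
k ≡ 22·469773·4 + 0·1026541·1 + 109·202311·18 + 35·218241·97 = 1179202401.
1179202401 mod 27716607 = 15104907.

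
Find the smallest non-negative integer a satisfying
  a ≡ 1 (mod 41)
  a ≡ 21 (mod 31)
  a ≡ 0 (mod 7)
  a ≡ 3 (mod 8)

From a ≡ 1 (mod 41) write a = 1 + 41t. Substituting into a ≡ 21 (mod 31) gives 41t ≡ 20 (mod 31), and since 10⁻¹ ≡ 28 (mod 31), t ≡ 2. Hence a ≡ 1 + 41·2 = 83 (mod 1271).
From a ≡ 83 (mod 1271) write a = 83 + 1271t. Substituting into a ≡ 0 (mod 7) gives 1271t ≡ 1 (mod 7), and since 4⁻¹ ≡ 2 (mod 7), t ≡ 2. Hence a ≡ 83 + 1271·2 = 2625 (mod 8897).
From a ≡ 2625 (mod 8897) write a = 2625 + 8897t. Substituting into a ≡ 3 (mod 8) gives 8897t ≡ 2 (mod 8), and since 1⁻¹ ≡ 1 (mod 8), t ≡ 2. Hence a ≡ 2625 + 8897·2 = 20419 (mod 71176).

20419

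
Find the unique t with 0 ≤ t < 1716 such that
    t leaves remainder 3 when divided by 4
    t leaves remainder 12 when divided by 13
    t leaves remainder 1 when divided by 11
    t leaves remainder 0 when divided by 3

The moduli are pairwise coprime; N = 4·13·11·3 = 1716.
N/4 = 429; 429 ≡ 1 (mod 4), inverse 1.
N/13 = 132; 132 ≡ 2 (mod 13); 2·7 ≡ 1, so inverse 7.
N/11 = 156; 156 ≡ 2 (mod 11); 2·6 ≡ 1, so inverse 6.
N/3 = 572; 572 ≡ 2 (mod 3); 2·2 ≡ 1, so inverse 2.
t ≡ 3·429·1 + 12·132·7 + 1·156·6 + 0·572·2 = 13311.
13311 mod 1716 = 1299.

1299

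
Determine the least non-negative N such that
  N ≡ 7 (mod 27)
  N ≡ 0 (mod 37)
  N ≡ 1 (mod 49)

21904

From N ≡ 7 (mod 27) write N = 7 + 27t. Substituting into N ≡ 0 (mod 37) gives 27t ≡ 30 (mod 37), and since 27⁻¹ ≡ 11 (mod 37), t ≡ 34. Hence N ≡ 7 + 27·34 = 925 (mod 999).
From N ≡ 925 (mod 999) write N = 925 + 999t. Substituting into N ≡ 1 (mod 49) gives 999t ≡ 7 (mod 49), and since 19⁻¹ ≡ 31 (mod 49), t ≡ 21. Hence N ≡ 925 + 999·21 = 21904 (mod 48951).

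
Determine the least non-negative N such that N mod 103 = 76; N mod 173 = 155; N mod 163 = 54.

From N ≡ 76 (mod 103) write N = 76 + 103t. Substituting into N ≡ 155 (mod 173) gives 103t ≡ 79 (mod 173), and since 103⁻¹ ≡ 42 (mod 173), t ≡ 31. Hence N ≡ 76 + 103·31 = 3269 (mod 17819).
From N ≡ 3269 (mod 17819) write N = 3269 + 17819t. Substituting into N ≡ 54 (mod 163) gives 17819t ≡ 45 (mod 163), and since 52⁻¹ ≡ 116 (mod 163), t ≡ 4. Hence N ≡ 3269 + 17819·4 = 74545 (mod 2904497).

74545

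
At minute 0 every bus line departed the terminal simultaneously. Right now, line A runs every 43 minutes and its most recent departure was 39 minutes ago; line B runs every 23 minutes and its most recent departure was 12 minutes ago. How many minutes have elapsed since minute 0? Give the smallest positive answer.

Combine the congruences pairwise.
From t ≡ 39 (mod 43) write t = 39 + 43s. Substituting into t ≡ 12 (mod 23) gives 43s ≡ 19 (mod 23), and since 20⁻¹ ≡ 15 (mod 23), s ≡ 9. Hence t ≡ 39 + 43·9 = 426 (mod 989).

426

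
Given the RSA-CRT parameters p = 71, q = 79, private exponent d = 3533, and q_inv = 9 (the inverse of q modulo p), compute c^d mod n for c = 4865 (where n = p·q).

d_p = d mod (p−1) = 3533 mod 70 = 33; d_q = d mod (q−1) = 23.
m₁ = c^(d_p) mod p: c ≡ 37 (mod 71), and 37^33 mod 71 = 32.
m₂ = c^(d_q) mod q: c ≡ 46 (mod 79), and 46^23 mod 79 = 10.
h = q_inv·(m₁ − m₂) mod p = 9·(32 − 10) mod 71 = 56.
m = m₂ + h·q = 10 + 56·79 = 4434.

4434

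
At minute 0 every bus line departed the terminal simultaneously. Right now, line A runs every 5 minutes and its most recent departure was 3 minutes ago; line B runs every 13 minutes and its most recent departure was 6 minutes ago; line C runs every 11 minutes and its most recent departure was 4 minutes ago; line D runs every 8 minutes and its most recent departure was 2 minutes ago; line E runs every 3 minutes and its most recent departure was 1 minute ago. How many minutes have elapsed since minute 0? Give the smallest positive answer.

7858

From t ≡ 3 (mod 5) write t = 3 + 5s. Substituting into t ≡ 6 (mod 13) gives 5s ≡ 3 (mod 13), and since 5⁻¹ ≡ 8 (mod 13), s ≡ 11. Hence t ≡ 3 + 5·11 = 58 (mod 65).
From t ≡ 58 (mod 65) write t = 58 + 65s. Substituting into t ≡ 4 (mod 11) gives 65s ≡ 1 (mod 11), and since 10⁻¹ ≡ 10 (mod 11), s ≡ 10. Hence t ≡ 58 + 65·10 = 708 (mod 715).
From t ≡ 708 (mod 715) write t = 708 + 715s. Substituting into t ≡ 2 (mod 8) gives 715s ≡ 6 (mod 8), and since 3⁻¹ ≡ 3 (mod 8), s ≡ 2. Hence t ≡ 708 + 715·2 = 2138 (mod 5720).
From t ≡ 2138 (mod 5720) write t = 2138 + 5720s. Substituting into t ≡ 1 (mod 3) gives 5720s ≡ 2 (mod 3), and since 2⁻¹ ≡ 2 (mod 3), s ≡ 1. Hence t ≡ 2138 + 5720·1 = 7858 (mod 17160).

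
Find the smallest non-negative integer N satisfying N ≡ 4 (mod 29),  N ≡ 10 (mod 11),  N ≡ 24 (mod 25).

The moduli are pairwise coprime; M = 29·11·25 = 7975.
M/29 = 275; 275 ≡ 14 (mod 29); 14·27 ≡ 1, so inverse 27.
M/11 = 725; 725 ≡ 10 (mod 11); 10·10 ≡ 1, so inverse 10.
M/25 = 319; 319 ≡ 19 (mod 25); 19·4 ≡ 1, so inverse 4.
N ≡ 4·275·27 + 10·725·10 + 24·319·4 = 132824.
132824 mod 7975 = 5224.

5224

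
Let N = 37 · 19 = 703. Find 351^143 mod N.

Mod 37: 351 ≡ 18; by Fermat, exponent reduces to 143 mod 36 = 35; 18^35 ≡ 35 (mod 37).
Mod 19: 351 ≡ 9; by Fermat, exponent reduces to 143 mod 18 = 17; 9^17 ≡ 17 (mod 19).
Combine by CRT: x ≡ 35 (mod 37), x ≡ 17 (mod 19) ⇒ x ≡ 701 (mod 703).

701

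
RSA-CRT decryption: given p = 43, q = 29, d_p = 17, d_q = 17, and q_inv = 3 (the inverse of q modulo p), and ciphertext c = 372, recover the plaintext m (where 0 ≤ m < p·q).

1035

m₁ = c^(d_p) mod p: c ≡ 28 (mod 43), and 28^17 mod 43 = 3.
m₂ = c^(d_q) mod q: c ≡ 24 (mod 29), and 24^17 mod 29 = 20.
h = q_inv·(m₁ − m₂) mod p = 3·(3 − 20) mod 43 = 35.
m = m₂ + h·q = 20 + 35·29 = 1035.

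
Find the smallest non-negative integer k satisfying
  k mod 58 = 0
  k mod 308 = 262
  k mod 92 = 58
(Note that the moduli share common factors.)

2726

gcd(58, 308) = 2 and 2 | (262 − 0), so the pair is consistent; merging gives k ≡ 2726 (mod 8932), where 8932 = lcm(58, 308).
gcd(8932, 92) = 4 and 4 | (58 − 2726), so the pair is consistent; merging gives k ≡ 2726 (mod 205436), where 205436 = lcm(8932, 92).
The solution is unique modulo lcm(58, 308, 92) = 205436.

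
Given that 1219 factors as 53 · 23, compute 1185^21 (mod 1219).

232

Mod 53: 1185 ≡ 19; 19^21 ≡ 20 (mod 53).
Mod 23: 1185 ≡ 12; 12^21 ≡ 2 (mod 23).
Combine by CRT: x ≡ 20 (mod 53), x ≡ 2 (mod 23) ⇒ x ≡ 232 (mod 1219).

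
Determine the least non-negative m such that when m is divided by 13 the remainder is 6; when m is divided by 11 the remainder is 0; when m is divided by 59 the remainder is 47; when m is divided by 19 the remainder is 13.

86482

The moduli are pairwise coprime; N = 13·11·59·19 = 160303.
N/13 = 12331; 12331 ≡ 7 (mod 13); 7·2 ≡ 1, so inverse 2.
N/11 = 14573; 14573 ≡ 9 (mod 11); 9·5 ≡ 1, so inverse 5.
N/59 = 2717; 2717 ≡ 3 (mod 59); 3·20 ≡ 1, so inverse 20.
N/19 = 8437; 8437 ≡ 1 (mod 19), inverse 1.
m ≡ 6·12331·2 + 0·14573·5 + 47·2717·20 + 13·8437·1 = 2811633.
2811633 mod 160303 = 86482.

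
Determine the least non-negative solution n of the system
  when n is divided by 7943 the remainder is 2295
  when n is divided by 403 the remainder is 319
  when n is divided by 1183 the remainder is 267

Combine the congruences pairwise.
gcd(7943, 403) = 13 and 13 | (319 − 2295), so the pair is consistent; merging gives n ≡ 81725 (mod 246233), where 246233 = lcm(7943, 403).
gcd(246233, 1183) = 169 and 169 | (267 − 81725), so the pair is consistent; merging gives n ≡ 327958 (mod 1723631), where 1723631 = lcm(246233, 1183).
The solution is unique modulo lcm(7943, 403, 1183) = 1723631.

327958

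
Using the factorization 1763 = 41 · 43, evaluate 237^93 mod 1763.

32

Mod 41: 237 ≡ 32; by Fermat, exponent reduces to 93 mod 40 = 13; 32^13 ≡ 32 (mod 41).
Mod 43: 237 ≡ 22; by Fermat, exponent reduces to 93 mod 42 = 9; 22^9 ≡ 32 (mod 43).
Combine by CRT: x ≡ 32 (mod 41), x ≡ 32 (mod 43) ⇒ x ≡ 32 (mod 1763).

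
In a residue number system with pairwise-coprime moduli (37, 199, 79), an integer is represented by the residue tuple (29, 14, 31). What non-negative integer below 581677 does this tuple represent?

From x ≡ 29 (mod 37) write x = 29 + 37t. Substituting into x ≡ 14 (mod 199) gives 37t ≡ 184 (mod 199), and since 37⁻¹ ≡ 156 (mod 199), t ≡ 48. Hence x ≡ 29 + 37·48 = 1805 (mod 7363).
From x ≡ 1805 (mod 7363) write x = 1805 + 7363t. Substituting into x ≡ 31 (mod 79) gives 7363t ≡ 43 (mod 79), and since 16⁻¹ ≡ 5 (mod 79), t ≡ 57. Hence x ≡ 1805 + 7363·57 = 421496 (mod 581677).

421496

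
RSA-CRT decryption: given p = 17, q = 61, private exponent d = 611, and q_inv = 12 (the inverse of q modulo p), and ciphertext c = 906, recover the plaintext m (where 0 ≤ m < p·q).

601

d_p = d mod (p−1) = 611 mod 16 = 3; d_q = d mod (q−1) = 11.
m₁ = c^(d_p) mod p: c ≡ 5 (mod 17), and 5^3 mod 17 = 6.
m₂ = c^(d_q) mod q: c ≡ 52 (mod 61), and 52^11 mod 61 = 52.
h = q_inv·(m₁ − m₂) mod p = 12·(6 − 52) mod 17 = 9.
m = m₂ + h·q = 52 + 9·61 = 601.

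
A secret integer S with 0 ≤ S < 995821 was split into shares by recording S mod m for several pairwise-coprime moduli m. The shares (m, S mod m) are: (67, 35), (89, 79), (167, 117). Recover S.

989759

The moduli are pairwise coprime; N = 67·89·167 = 995821.
N/67 = 14863; 14863 ≡ 56 (mod 67); 56·6 ≡ 1, so inverse 6.
N/89 = 11189; 11189 ≡ 64 (mod 89); 64·32 ≡ 1, so inverse 32.
N/167 = 5963; 5963 ≡ 118 (mod 167); 118·92 ≡ 1, so inverse 92.
S ≡ 35·14863·6 + 79·11189·32 + 117·5963·92 = 95592754.
95592754 mod 995821 = 989759.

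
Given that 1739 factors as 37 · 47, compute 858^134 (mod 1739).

Mod 37: 858 ≡ 7; by Fermat, exponent reduces to 134 mod 36 = 26; 7^26 ≡ 16 (mod 37).
Mod 47: 858 ≡ 12; by Fermat, exponent reduces to 134 mod 46 = 42; 12^42 ≡ 21 (mod 47).
Combine by CRT: x ≡ 16 (mod 37), x ≡ 21 (mod 47) ⇒ x ≡ 867 (mod 1739).

867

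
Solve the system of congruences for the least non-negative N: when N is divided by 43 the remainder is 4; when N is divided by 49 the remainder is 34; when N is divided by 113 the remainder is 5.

178884

Combine the congruences pairwise.
From N ≡ 4 (mod 43) write N = 4 + 43t. Substituting into N ≡ 34 (mod 49) gives 43t ≡ 30 (mod 49), and since 43⁻¹ ≡ 8 (mod 49), t ≡ 44. Hence N ≡ 4 + 43·44 = 1896 (mod 2107).
From N ≡ 1896 (mod 2107) write N = 1896 + 2107t. Substituting into N ≡ 5 (mod 113) gives 2107t ≡ 30 (mod 113), and since 73⁻¹ ≡ 48 (mod 113), t ≡ 84. Hence N ≡ 1896 + 2107·84 = 178884 (mod 238091).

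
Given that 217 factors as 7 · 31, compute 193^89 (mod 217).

9

Mod 7: 193 ≡ 4; by Fermat, exponent reduces to 89 mod 6 = 5; 4^5 ≡ 2 (mod 7).
Mod 31: 193 ≡ 7; by Fermat, exponent reduces to 89 mod 30 = 29; 7^29 ≡ 9 (mod 31).
Combine by CRT: x ≡ 2 (mod 7), x ≡ 9 (mod 31) ⇒ x ≡ 9 (mod 217).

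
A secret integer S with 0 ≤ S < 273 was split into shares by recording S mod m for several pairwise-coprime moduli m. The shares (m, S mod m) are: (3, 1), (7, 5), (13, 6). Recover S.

19

The moduli are pairwise coprime; N = 3·7·13 = 273.
N/3 = 91; 91 ≡ 1 (mod 3), inverse 1.
N/7 = 39; 39 ≡ 4 (mod 7); 4·2 ≡ 1, so inverse 2.
N/13 = 21; 21 ≡ 8 (mod 13); 8·5 ≡ 1, so inverse 5.
S ≡ 1·91·1 + 5·39·2 + 6·21·5 = 1111.
1111 mod 273 = 19.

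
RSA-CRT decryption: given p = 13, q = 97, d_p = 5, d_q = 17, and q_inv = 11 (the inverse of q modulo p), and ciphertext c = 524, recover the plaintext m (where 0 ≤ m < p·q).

m₁ = c^(d_p) mod p: c ≡ 4 (mod 13), and 4^5 mod 13 = 10.
m₂ = c^(d_q) mod q: c ≡ 39 (mod 97), and 39^17 mod 97 = 90.
h = q_inv·(m₁ − m₂) mod p = 11·(10 − 90) mod 13 = 4.
m = m₂ + h·q = 90 + 4·97 = 478.

478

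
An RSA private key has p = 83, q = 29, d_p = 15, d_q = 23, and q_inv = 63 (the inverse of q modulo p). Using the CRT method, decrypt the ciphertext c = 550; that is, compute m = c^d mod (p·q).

57

m₁ = c^(d_p) mod p: c ≡ 52 (mod 83), and 52^15 mod 83 = 57.
m₂ = c^(d_q) mod q: c ≡ 28 (mod 29), and 28^23 mod 29 = 28.
h = q_inv·(m₁ − m₂) mod p = 63·(57 − 28) mod 83 = 1.
m = m₂ + h·q = 28 + 1·29 = 57.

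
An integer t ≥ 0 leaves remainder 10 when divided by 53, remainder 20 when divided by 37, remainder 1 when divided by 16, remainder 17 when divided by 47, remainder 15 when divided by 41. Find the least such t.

The moduli are pairwise coprime; N = 53·37·16·47·41 = 60461552.
N/53 = 1140784; 1140784 ≡ 12 (mod 53); 12·31 ≡ 1, so inverse 31.
N/37 = 1634096; 1634096 ≡ 28 (mod 37); 28·4 ≡ 1, so inverse 4.
N/16 = 3778847; 3778847 ≡ 15 (mod 16); 15·15 ≡ 1, so inverse 15.
N/47 = 1286416; 1286416 ≡ 26 (mod 47); 26·38 ≡ 1, so inverse 38.
N/41 = 1474672; 1474672 ≡ 25 (mod 41); 25·23 ≡ 1, so inverse 23.
t ≡ 10·1140784·31 + 20·1634096·4 + 1·3778847·15 + 17·1286416·38 + 15·1474672·23 = 1880840001.
1880840001 mod 60461552 = 6531889.

6531889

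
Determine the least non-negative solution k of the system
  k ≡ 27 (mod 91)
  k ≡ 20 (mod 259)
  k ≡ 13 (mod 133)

gcd(91, 259) = 7 and 7 | (20 − 27), so the pair is consistent; merging gives k ≡ 1574 (mod 3367), where 3367 = lcm(91, 259).
gcd(3367, 133) = 7 and 7 | (13 − 1574), so the pair is consistent; merging gives k ≡ 15042 (mod 63973), where 63973 = lcm(3367, 133).
The solution is unique modulo lcm(91, 259, 133) = 63973.

15042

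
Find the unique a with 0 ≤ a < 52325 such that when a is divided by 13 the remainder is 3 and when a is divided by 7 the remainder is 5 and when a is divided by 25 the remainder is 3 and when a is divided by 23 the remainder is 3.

Combine the congruences pairwise.
From a ≡ 3 (mod 13) write a = 3 + 13t. Substituting into a ≡ 5 (mod 7) gives 13t ≡ 2 (mod 7), and since 6⁻¹ ≡ 6 (mod 7), t ≡ 5. Hence a ≡ 3 + 13·5 = 68 (mod 91).
From a ≡ 68 (mod 91) write a = 68 + 91t. Substituting into a ≡ 3 (mod 25) gives 91t ≡ 10 (mod 25), and since 16⁻¹ ≡ 11 (mod 25), t ≡ 10. Hence a ≡ 68 + 91·10 = 978 (mod 2275).
From a ≡ 978 (mod 2275) write a = 978 + 2275t. Substituting into a ≡ 3 (mod 23) gives 2275t ≡ 14 (mod 23), and since 21⁻¹ ≡ 11 (mod 23), t ≡ 16. Hence a ≡ 978 + 2275·16 = 37378 (mod 52325).

37378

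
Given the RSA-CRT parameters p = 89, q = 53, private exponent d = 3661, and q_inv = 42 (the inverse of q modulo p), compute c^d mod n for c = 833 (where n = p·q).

d_p = d mod (p−1) = 3661 mod 88 = 53; d_q = d mod (q−1) = 21.
m₁ = c^(d_p) mod p: c ≡ 32 (mod 89), and 32^53 mod 89 = 2.
m₂ = c^(d_q) mod q: c ≡ 38 (mod 53), and 38^21 mod 53 = 6.
h = q_inv·(m₁ − m₂) mod p = 42·(2 − 6) mod 89 = 10.
m = m₂ + h·q = 6 + 10·53 = 536.

536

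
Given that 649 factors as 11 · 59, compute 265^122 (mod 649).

12

Mod 11: 265 ≡ 1; by Fermat, exponent reduces to 122 mod 10 = 2; 1^2 ≡ 1 (mod 11).
Mod 59: 265 ≡ 29; by Fermat, exponent reduces to 122 mod 58 = 6; 29^6 ≡ 12 (mod 59).
Combine by CRT: x ≡ 1 (mod 11), x ≡ 12 (mod 59) ⇒ x ≡ 12 (mod 649).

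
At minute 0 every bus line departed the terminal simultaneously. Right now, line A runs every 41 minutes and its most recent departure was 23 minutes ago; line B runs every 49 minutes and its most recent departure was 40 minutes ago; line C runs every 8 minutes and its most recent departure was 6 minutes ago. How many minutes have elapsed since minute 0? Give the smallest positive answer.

From t ≡ 23 (mod 41) write t = 23 + 41s. Substituting into t ≡ 40 (mod 49) gives 41s ≡ 17 (mod 49), and since 41⁻¹ ≡ 6 (mod 49), s ≡ 4. Hence t ≡ 23 + 41·4 = 187 (mod 2009).
From t ≡ 187 (mod 2009) write t = 187 + 2009s. Substituting into t ≡ 6 (mod 8) gives 2009s ≡ 3 (mod 8), and since 1⁻¹ ≡ 1 (mod 8), s ≡ 3. Hence t ≡ 187 + 2009·3 = 6214 (mod 16072).

6214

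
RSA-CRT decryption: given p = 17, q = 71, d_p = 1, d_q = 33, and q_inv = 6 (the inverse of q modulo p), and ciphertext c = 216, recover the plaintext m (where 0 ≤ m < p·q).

505

m₁ = c^(d_p) mod p: c ≡ 12 (mod 17), and 12^1 mod 17 = 12.
m₂ = c^(d_q) mod q: c ≡ 3 (mod 71), and 3^33 mod 71 = 8.
h = q_inv·(m₁ − m₂) mod p = 6·(12 − 8) mod 17 = 7.
m = m₂ + h·q = 8 + 7·71 = 505.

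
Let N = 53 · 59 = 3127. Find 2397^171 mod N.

Mod 53: 2397 ≡ 12; by Fermat, exponent reduces to 171 mod 52 = 15; 12^15 ≡ 26 (mod 53).
Mod 59: 2397 ≡ 37; by Fermat, exponent reduces to 171 mod 58 = 55; 37^55 ≡ 40 (mod 59).
Combine by CRT: x ≡ 26 (mod 53), x ≡ 40 (mod 59) ⇒ x ≡ 1987 (mod 3127).

1987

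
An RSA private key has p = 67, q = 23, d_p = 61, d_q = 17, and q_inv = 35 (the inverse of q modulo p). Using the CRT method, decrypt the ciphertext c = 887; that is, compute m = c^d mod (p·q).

m₁ = c^(d_p) mod p: c ≡ 16 (mod 67), and 16^61 mod 67 = 49.
m₂ = c^(d_q) mod q: c ≡ 13 (mod 23), and 13^17 mod 23 = 6.
h = q_inv·(m₁ − m₂) mod p = 35·(49 − 6) mod 67 = 31.
m = m₂ + h·q = 6 + 31·23 = 719.

719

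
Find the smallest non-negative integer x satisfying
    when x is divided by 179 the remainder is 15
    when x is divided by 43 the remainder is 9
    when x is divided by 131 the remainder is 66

The moduli are pairwise coprime; N = 179·43·131 = 1008307.
N/179 = 5633; 5633 ≡ 84 (mod 179); 84·130 ≡ 1, so inverse 130.
N/43 = 23449; 23449 ≡ 14 (mod 43); 14·40 ≡ 1, so inverse 40.
N/131 = 7697; 7697 ≡ 99 (mod 131); 99·45 ≡ 1, so inverse 45.
x ≡ 15·5633·130 + 9·23449·40 + 66·7697·45 = 42286080.
42286080 mod 1008307 = 945493.

945493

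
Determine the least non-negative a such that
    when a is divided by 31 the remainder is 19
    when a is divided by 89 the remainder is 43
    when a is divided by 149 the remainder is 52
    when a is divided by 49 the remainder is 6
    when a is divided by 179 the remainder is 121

The moduli are pairwise coprime; N = 31·89·149·49·179 = 3605679161.
N/31 = 116312231; 116312231 ≡ 14 (mod 31); 14·20 ≡ 1, so inverse 20.
N/89 = 40513249; 40513249 ≡ 4 (mod 89); 4·67 ≡ 1, so inverse 67.
N/149 = 24199189; 24199189 ≡ 99 (mod 149); 99·146 ≡ 1, so inverse 146.
N/49 = 73585289; 73585289 ≡ 29 (mod 49); 29·22 ≡ 1, so inverse 22.
N/179 = 20143459; 20143459 ≡ 52 (mod 179); 52·31 ≡ 1, so inverse 31.
a ≡ 19·116312231·20 + 43·40513249·67 + 52·24199189·146 + 6·73585289·22 + 121·20143459·31 = 429908933894.
429908933894 mod 3605679161 = 833113735.

833113735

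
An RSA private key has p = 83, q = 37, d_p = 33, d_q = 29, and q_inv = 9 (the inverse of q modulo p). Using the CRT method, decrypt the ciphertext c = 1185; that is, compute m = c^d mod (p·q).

m₁ = c^(d_p) mod p: c ≡ 23 (mod 83), and 23^33 mod 83 = 29.
m₂ = c^(d_q) mod q: c ≡ 1 (mod 37), and 1^29 mod 37 = 1.
h = q_inv·(m₁ − m₂) mod p = 9·(29 − 1) mod 83 = 3.
m = m₂ + h·q = 1 + 3·37 = 112.

112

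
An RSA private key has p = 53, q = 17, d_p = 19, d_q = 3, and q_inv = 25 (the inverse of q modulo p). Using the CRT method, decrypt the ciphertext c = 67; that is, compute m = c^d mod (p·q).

662

m₁ = c^(d_p) mod p: c ≡ 14 (mod 53), and 14^19 mod 53 = 26.
m₂ = c^(d_q) mod q: c ≡ 16 (mod 17), and 16^3 mod 17 = 16.
h = q_inv·(m₁ − m₂) mod p = 25·(26 − 16) mod 53 = 38.
m = m₂ + h·q = 16 + 38·17 = 662.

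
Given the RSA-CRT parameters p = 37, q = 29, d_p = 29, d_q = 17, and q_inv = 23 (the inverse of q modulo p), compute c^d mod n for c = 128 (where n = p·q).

708

m₁ = c^(d_p) mod p: c ≡ 17 (mod 37), and 17^29 mod 37 = 5.
m₂ = c^(d_q) mod q: c ≡ 12 (mod 29), and 12^17 mod 29 = 12.
h = q_inv·(m₁ − m₂) mod p = 23·(5 − 12) mod 37 = 24.
m = m₂ + h·q = 12 + 24·29 = 708.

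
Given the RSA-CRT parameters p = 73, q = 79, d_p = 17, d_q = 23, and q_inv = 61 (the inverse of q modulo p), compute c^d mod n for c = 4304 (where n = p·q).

5597

m₁ = c^(d_p) mod p: c ≡ 70 (mod 73), and 70^17 mod 73 = 49.
m₂ = c^(d_q) mod q: c ≡ 38 (mod 79), and 38^23 mod 79 = 67.
h = q_inv·(m₁ − m₂) mod p = 61·(49 − 67) mod 73 = 70.
m = m₂ + h·q = 67 + 70·79 = 5597.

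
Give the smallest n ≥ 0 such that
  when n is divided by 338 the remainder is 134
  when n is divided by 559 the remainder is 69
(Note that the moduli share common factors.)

Combine the congruences pairwise.
gcd(338, 559) = 13 and 13 | (69 − 134), so the pair is consistent; merging gives n ≡ 6218 (mod 14534), where 14534 = lcm(338, 559).
The solution is unique modulo lcm(338, 559) = 14534.

6218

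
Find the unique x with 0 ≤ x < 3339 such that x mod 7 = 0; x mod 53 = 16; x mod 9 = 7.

2401

The moduli are pairwise coprime; N = 7·53·9 = 3339.
N/7 = 477; 477 ≡ 1 (mod 7), inverse 1.
N/53 = 63; 63 ≡ 10 (mod 53); 10·16 ≡ 1, so inverse 16.
N/9 = 371; 371 ≡ 2 (mod 9); 2·5 ≡ 1, so inverse 5.
x ≡ 0·477·1 + 16·63·16 + 7·371·5 = 29113.
29113 mod 3339 = 2401.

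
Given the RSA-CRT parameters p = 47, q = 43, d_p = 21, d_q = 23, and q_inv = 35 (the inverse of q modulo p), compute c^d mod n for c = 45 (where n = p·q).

82

m₁ = c^(d_p) mod p: c ≡ 45 (mod 47), and 45^21 mod 47 = 35.
m₂ = c^(d_q) mod q: c ≡ 2 (mod 43), and 2^23 mod 43 = 39.
h = q_inv·(m₁ − m₂) mod p = 35·(35 − 39) mod 47 = 1.
m = m₂ + h·q = 39 + 1·43 = 82.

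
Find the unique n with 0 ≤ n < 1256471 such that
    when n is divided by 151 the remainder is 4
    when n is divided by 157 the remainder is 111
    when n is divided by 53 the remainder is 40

467500

The moduli are pairwise coprime; M = 151·157·53 = 1256471.
M/151 = 8321; 8321 ≡ 16 (mod 151); 16·85 ≡ 1, so inverse 85.
M/157 = 8003; 8003 ≡ 153 (mod 157); 153·39 ≡ 1, so inverse 39.
M/53 = 23707; 23707 ≡ 16 (mod 53); 16·10 ≡ 1, so inverse 10.
n ≡ 4·8321·85 + 111·8003·39 + 40·23707·10 = 46956927.
46956927 mod 1256471 = 467500.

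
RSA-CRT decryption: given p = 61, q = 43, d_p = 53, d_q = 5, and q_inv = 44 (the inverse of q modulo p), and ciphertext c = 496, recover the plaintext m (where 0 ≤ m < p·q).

m₁ = c^(d_p) mod p: c ≡ 8 (mod 61), and 8^53 mod 61 = 37.
m₂ = c^(d_q) mod q: c ≡ 23 (mod 43), and 23^5 mod 43 = 17.
h = q_inv·(m₁ − m₂) mod p = 44·(37 − 17) mod 61 = 26.
m = m₂ + h·q = 17 + 26·43 = 1135.

1135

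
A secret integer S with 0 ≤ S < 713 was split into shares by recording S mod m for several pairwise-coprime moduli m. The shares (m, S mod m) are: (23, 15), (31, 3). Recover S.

406

Combine the congruences pairwise.
From S ≡ 15 (mod 23) write S = 15 + 23t. Substituting into S ≡ 3 (mod 31) gives 23t ≡ 19 (mod 31), and since 23⁻¹ ≡ 27 (mod 31), t ≡ 17. Hence S ≡ 15 + 23·17 = 406 (mod 713).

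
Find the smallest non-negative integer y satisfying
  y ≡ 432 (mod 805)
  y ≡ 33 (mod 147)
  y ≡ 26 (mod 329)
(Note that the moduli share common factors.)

gcd(805, 147) = 7 and 7 | (33 − 432), so the pair is consistent; merging gives y ≡ 7677 (mod 16905), where 16905 = lcm(805, 147).
gcd(16905, 329) = 7 and 7 | (26 − 7677), so the pair is consistent; merging gives y ≡ 261252 (mod 794535), where 794535 = lcm(16905, 329).
The solution is unique modulo lcm(805, 147, 329) = 794535.

261252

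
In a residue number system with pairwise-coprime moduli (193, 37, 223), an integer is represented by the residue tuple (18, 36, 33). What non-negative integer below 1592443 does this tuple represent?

The moduli are pairwise coprime; N = 193·37·223 = 1592443.
N/193 = 8251; 8251 ≡ 145 (mod 193); 145·4 ≡ 1, so inverse 4.
N/37 = 43039; 43039 ≡ 8 (mod 37); 8·14 ≡ 1, so inverse 14.
N/223 = 7141; 7141 ≡ 5 (mod 223); 5·134 ≡ 1, so inverse 134.
x ≡ 18·8251·4 + 36·43039·14 + 33·7141·134 = 53863230.
53863230 mod 1592443 = 1312611.

1312611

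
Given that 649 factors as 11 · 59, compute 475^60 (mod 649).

Mod 11: 475 ≡ 2; since 10 | 60, by Fermat 2^60 ≡ 1 (mod 11).
Mod 59: 475 ≡ 3; by Fermat, exponent reduces to 60 mod 58 = 2; 3^2 ≡ 9 (mod 59).
Combine by CRT: x ≡ 1 (mod 11), x ≡ 9 (mod 59) ⇒ x ≡ 540 (mod 649).

540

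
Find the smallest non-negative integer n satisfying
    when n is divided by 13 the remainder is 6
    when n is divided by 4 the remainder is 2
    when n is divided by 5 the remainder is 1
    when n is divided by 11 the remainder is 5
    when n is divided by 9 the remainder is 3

786

The moduli are pairwise coprime; M = 13·4·5·11·9 = 25740.
M/13 = 1980; 1980 ≡ 4 (mod 13); 4·10 ≡ 1, so inverse 10.
M/4 = 6435; 6435 ≡ 3 (mod 4); 3·3 ≡ 1, so inverse 3.
M/5 = 5148; 5148 ≡ 3 (mod 5); 3·2 ≡ 1, so inverse 2.
M/11 = 2340; 2340 ≡ 8 (mod 11); 8·7 ≡ 1, so inverse 7.
M/9 = 2860; 2860 ≡ 7 (mod 9); 7·4 ≡ 1, so inverse 4.
n ≡ 6·1980·10 + 2·6435·3 + 1·5148·2 + 5·2340·7 + 3·2860·4 = 283926.
283926 mod 25740 = 786.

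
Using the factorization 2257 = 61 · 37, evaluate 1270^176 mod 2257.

1709

Mod 61: 1270 ≡ 50; by Fermat, exponent reduces to 176 mod 60 = 56; 50^56 ≡ 1 (mod 61).
Mod 37: 1270 ≡ 12; by Fermat, exponent reduces to 176 mod 36 = 32; 12^32 ≡ 7 (mod 37).
Combine by CRT: x ≡ 1 (mod 61), x ≡ 7 (mod 37) ⇒ x ≡ 1709 (mod 2257).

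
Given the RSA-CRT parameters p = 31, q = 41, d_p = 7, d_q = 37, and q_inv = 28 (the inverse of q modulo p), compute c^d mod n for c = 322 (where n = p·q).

272

m₁ = c^(d_p) mod p: c ≡ 12 (mod 31), and 12^7 mod 31 = 24.
m₂ = c^(d_q) mod q: c ≡ 35 (mod 41), and 35^37 mod 41 = 26.
h = q_inv·(m₁ − m₂) mod p = 28·(24 − 26) mod 31 = 6.
m = m₂ + h·q = 26 + 6·41 = 272.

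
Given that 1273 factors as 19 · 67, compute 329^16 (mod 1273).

Mod 19: 329 ≡ 6; 6^16 ≡ 9 (mod 19).
Mod 67: 329 ≡ 61; 61^16 ≡ 49 (mod 67).
Combine by CRT: x ≡ 9 (mod 19), x ≡ 49 (mod 67) ⇒ x ≡ 1054 (mod 1273).

1054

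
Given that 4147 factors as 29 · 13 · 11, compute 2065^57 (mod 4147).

3544

Mod 29: 2065 ≡ 6; by Fermat, exponent reduces to 57 mod 28 = 1; 6^1 ≡ 6 (mod 29).
Mod 13: 2065 ≡ 11; by Fermat, exponent reduces to 57 mod 12 = 9; 11^9 ≡ 8 (mod 13).
Mod 11: 2065 ≡ 8; by Fermat, exponent reduces to 57 mod 10 = 7; 8^7 ≡ 2 (mod 11).
Combine by CRT: x ≡ 6 (mod 29), x ≡ 8 (mod 13), x ≡ 2 (mod 11) ⇒ x ≡ 3544 (mod 4147).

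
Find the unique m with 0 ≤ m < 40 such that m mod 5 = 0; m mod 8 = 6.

30

From m ≡ 0 (mod 5) write m = 0 + 5t. Substituting into m ≡ 6 (mod 8) gives 5t ≡ 6 (mod 8), and since 5⁻¹ ≡ 5 (mod 8), t ≡ 6. Hence m ≡ 0 + 5·6 = 30 (mod 40).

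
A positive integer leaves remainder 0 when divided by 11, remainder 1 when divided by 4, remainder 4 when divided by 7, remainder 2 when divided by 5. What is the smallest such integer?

The moduli are pairwise coprime; N = 11·4·7·5 = 1540.
N/11 = 140; 140 ≡ 8 (mod 11); 8·7 ≡ 1, so inverse 7.
N/4 = 385; 385 ≡ 1 (mod 4), inverse 1.
N/7 = 220; 220 ≡ 3 (mod 7); 3·5 ≡ 1, so inverse 5.
N/5 = 308; 308 ≡ 3 (mod 5); 3·2 ≡ 1, so inverse 2.
a ≡ 0·140·7 + 1·385·1 + 4·220·5 + 2·308·2 = 6017.
6017 mod 1540 = 1397.

1397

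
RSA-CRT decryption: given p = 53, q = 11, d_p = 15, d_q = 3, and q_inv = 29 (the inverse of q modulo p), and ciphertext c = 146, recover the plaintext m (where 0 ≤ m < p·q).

m₁ = c^(d_p) mod p: c ≡ 40 (mod 53), and 40^15 mod 53 = 43.
m₂ = c^(d_q) mod q: c ≡ 3 (mod 11), and 3^3 mod 11 = 5.
h = q_inv·(m₁ − m₂) mod p = 29·(43 − 5) mod 53 = 42.
m = m₂ + h·q = 5 + 42·11 = 467.

467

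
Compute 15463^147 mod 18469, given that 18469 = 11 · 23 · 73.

Mod 11: 15463 ≡ 8; by Fermat, exponent reduces to 147 mod 10 = 7; 8^7 ≡ 2 (mod 11).
Mod 23: 15463 ≡ 7; by Fermat, exponent reduces to 147 mod 22 = 15; 7^15 ≡ 14 (mod 23).
Mod 73: 15463 ≡ 60; by Fermat, exponent reduces to 147 mod 72 = 3; 60^3 ≡ 66 (mod 73).
Combine by CRT: x ≡ 2 (mod 11), x ≡ 14 (mod 23), x ≡ 66 (mod 73) ⇒ x ≡ 10870 (mod 18469).

10870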